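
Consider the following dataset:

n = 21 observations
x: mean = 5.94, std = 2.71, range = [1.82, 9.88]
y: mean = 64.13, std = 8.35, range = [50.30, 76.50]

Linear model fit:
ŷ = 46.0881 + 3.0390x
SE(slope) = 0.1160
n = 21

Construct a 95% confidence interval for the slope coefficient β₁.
The 95% CI for β₁ is (2.7962, 3.2818)

Confidence interval for the slope:

The 95% CI for β₁ is: β̂₁ ± t*(α/2, n-2) × SE(β̂₁)

Step 1: Find critical t-value
- Confidence level = 0.95
- Degrees of freedom = n - 2 = 21 - 2 = 19
- t*(α/2, 19) = 2.0930

Step 2: Calculate margin of error
Margin = 2.0930 × 0.1160 = 0.2428

Step 3: Construct interval
CI = 3.0390 ± 0.2428
CI = (2.7962, 3.2818)

Interpretation: intervals built this way capture the true β₁ in 95% of repeated samples; here the plausible range for the per-unit effect of x on y is 2.7962 to 3.2818.
Since 0 is outside the interval, a two-sided test at α = 0.05 would reject H₀: β₁ = 0.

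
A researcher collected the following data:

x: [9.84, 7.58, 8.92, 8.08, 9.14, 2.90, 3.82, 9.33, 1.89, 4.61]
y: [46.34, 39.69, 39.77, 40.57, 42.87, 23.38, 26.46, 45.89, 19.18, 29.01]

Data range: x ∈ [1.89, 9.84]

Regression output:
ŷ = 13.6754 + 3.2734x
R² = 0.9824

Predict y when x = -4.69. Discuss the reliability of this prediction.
The equation gives ŷ = -1.6768; however x = -4.69 is 6.58 units below the observed range, so this extrapolated value should not be trusted.

Prediction calculation:
ŷ = 13.6754 + 3.2734 × (-4.69)
ŷ = -1.6768

Reliability:
- Data range: x ∈ [1.89, 9.84]
- Prediction point: x = -4.69 is 6.58 units below the observed range → this is EXTRAPOLATION, not interpolation

Why that matters here:
- There are no observations near this x to validate the fitted line there
- Real relationships often flatten, saturate, or turn nonlinear at extremes
- The standard error of prediction grows with (x − x̄)², and x = -4.69 is far from x̄ = 6.61

The R² = 0.9824 only validates the fit within [1.89, 9.84]; treat ŷ = -1.6768 with caution.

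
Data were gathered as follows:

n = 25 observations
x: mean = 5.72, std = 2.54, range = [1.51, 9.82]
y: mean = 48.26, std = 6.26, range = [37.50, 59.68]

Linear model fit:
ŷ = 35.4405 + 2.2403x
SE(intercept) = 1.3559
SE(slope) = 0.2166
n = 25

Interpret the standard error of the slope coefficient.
SE(slope) = 0.2166 measures the uncertainty in the estimated slope. The coefficient is estimated precisely (SE/|β̂₁| = 9.7%).

What SE measures:
- The standard error quantifies the sampling variability of the coefficient estimate
- It is the estimated standard deviation of β̂₁ across hypothetical repeated samples of the same size
- Smaller SE → more precise estimate

Relative precision:
- SE / |β̂₁| = 0.2166 / 2.2403 = 9.7%
- Rule of thumb (under 20%: precise; 20% to under 50%: moderately precise; 50% or more: imprecise) → precise

Link to interval estimation: a confidence interval for β₁ is β̂₁ ± t* × 0.2166, so SE sets the half-width per unit of t*.

What drives SE(β̂₁): larger n (here n = 25) → smaller SE; wider spread of x values → smaller SE.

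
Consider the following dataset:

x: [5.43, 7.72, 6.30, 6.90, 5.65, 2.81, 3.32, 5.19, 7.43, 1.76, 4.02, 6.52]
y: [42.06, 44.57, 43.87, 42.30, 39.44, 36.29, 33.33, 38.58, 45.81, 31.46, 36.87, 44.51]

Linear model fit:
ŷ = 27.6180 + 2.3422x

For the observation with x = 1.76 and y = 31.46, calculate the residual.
Residual = -0.2803

The residual is the difference between the actual value and the predicted value:

Residual = y - ŷ

Step 1: Calculate predicted value
ŷ = 27.6180 + 2.3422 × 1.76
ŷ = 31.7403

Step 2: Calculate residual
Residual = 31.46 - 31.7403
Residual = -0.2803

Sign check: y < ŷ, so the point is below the line and the fit overestimates here.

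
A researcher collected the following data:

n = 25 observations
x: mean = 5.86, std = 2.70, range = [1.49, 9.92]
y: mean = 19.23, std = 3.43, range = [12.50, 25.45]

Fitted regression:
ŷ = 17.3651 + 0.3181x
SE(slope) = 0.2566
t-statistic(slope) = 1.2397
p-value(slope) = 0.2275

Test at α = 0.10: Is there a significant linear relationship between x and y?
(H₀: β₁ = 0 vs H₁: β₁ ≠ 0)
p-value = 0.2275 ≥ α = 0.10, so we fail to reject H₀. The relationship is not significant.

Hypothesis test for the slope coefficient:

H₀: β₁ = 0 (no linear relationship)
H₁: β₁ ≠ 0 (linear relationship exists)

Test statistic: t = β̂₁ / SE(β̂₁) = 0.3181 / 0.2566 = 1.2397

With df = 23, the two-sided p-value for |t| = 1.2397 is 0.2275.

Decision rule: reject H₀ if p-value < α.
p-value = 0.2275 ≥ α = 0.10 → fail to reject H₀.

Conclusion: the linear association between x and y is not significant at the 10% level.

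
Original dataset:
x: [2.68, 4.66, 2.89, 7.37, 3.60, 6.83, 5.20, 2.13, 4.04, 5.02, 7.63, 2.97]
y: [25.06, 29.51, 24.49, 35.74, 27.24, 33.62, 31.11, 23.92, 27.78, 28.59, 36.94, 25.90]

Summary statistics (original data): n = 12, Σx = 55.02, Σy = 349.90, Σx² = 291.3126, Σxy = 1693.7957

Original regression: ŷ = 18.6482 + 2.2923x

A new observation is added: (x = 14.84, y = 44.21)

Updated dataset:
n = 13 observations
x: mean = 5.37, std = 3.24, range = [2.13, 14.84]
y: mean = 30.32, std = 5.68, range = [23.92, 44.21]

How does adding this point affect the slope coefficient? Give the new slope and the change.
New slope β₁ = 1.7043 versus 2.2923 before: a change of -0.5880 (-25.7%).

The new point has HIGH LEVERAGE: x = 14.84 is far from the original mean x̄ = 55.02/12 ≈ 4.59 (original range [2.13, 7.63]).

Step 1: Update the sums with the new point (n goes from 12 to 13)
Σx  = 55.02 + 14.84 = 69.86
Σy  = 349.90 + 44.21 = 394.11
Σx² = 291.3126 + 14.84² = 291.3126 + 220.2256 = 511.5382
Σxy = 1693.7957 + 14.84×44.21 = 1693.7957 + 656.0764 = 2349.8721

Step 2: Recompute the slope with b₁ = (nΣxy − ΣxΣy) / (nΣx² − (Σx)²)
Numerator   = 13×2349.8721 − 69.86×394.11 = 30548.3373 − 27532.5246 = 3015.8127
Denominator = 13×511.5382 − 69.86² = 6649.9966 − 4880.4196 = 1769.5770
b₁(new) = 3015.8127 / 1769.5770 = 1.7043

(Same formula on the original sums: (12×1693.7957 − 55.02×349.90) / (12×291.3126 − 55.02²) = 1074.0504 / 468.5508 = 2.2923, matching the given fit.)

Step 3: Change in slope
Δβ₁ = 1.7043 − 2.2923 = -0.5880
Relative change = -0.5880 / 2.2923 × 100% = -25.7%
→ the slope decreases when the point is added.

A high-leverage point only changes the slope if it is off the original line; here y = 44.21 is below the original trend, so the slope decreases.
In practice: refit with and without it and report both if conclusions differ.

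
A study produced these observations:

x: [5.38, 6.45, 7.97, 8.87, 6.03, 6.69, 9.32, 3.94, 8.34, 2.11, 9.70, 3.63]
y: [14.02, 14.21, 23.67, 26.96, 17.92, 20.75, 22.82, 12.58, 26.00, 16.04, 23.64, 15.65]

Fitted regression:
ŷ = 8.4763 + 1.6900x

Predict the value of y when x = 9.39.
ŷ = 24.3454

x = 9.39 lies inside the observed range [2.11, 9.70], so the fitted equation applies directly:

ŷ = 8.4763 + 1.6900 × 9.39
ŷ = 8.4763 + 15.8691
ŷ = 24.3454

This is the fitted mean response at that x — an individual observation would come with a wider prediction interval.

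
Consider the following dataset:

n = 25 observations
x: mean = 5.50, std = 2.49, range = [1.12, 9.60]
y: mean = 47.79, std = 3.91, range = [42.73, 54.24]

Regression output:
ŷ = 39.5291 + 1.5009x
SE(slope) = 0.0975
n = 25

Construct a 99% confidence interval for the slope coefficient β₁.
The 99% CI for β₁ is (1.2272, 1.7746)

Confidence interval for the slope:

The 99% CI for β₁ is: β̂₁ ± t*(α/2, n-2) × SE(β̂₁)

Step 1: Find critical t-value
- Confidence level = 0.99
- Degrees of freedom = n - 2 = 25 - 2 = 23
- t*(α/2, 23) = 2.8073

Step 2: Calculate margin of error
Margin = 2.8073 × 0.0975 = 0.2737

Step 3: Construct interval
CI = 1.5009 ± 0.2737
CI = (1.2272, 1.7746)

Interpretation: We are 99% confident that the true slope β₁ lies between 1.2272 and 1.7746.
The interval does not include 0, suggesting a significant linear relationship.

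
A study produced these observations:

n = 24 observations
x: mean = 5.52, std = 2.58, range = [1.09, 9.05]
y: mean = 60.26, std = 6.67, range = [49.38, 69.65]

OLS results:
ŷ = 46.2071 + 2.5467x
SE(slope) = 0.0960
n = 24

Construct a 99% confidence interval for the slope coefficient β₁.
The 99% CI for β₁ is (2.2761, 2.8173)

Confidence interval for the slope:

The 99% CI for β₁ is: β̂₁ ± t*(α/2, n-2) × SE(β̂₁)

Step 1: Find critical t-value
- Confidence level = 0.99
- Degrees of freedom = n - 2 = 24 - 2 = 22
- t*(α/2, 22) = 2.8188

Step 2: Calculate margin of error
Margin = 2.8188 × 0.0960 = 0.2706

Step 3: Construct interval
CI = 2.5467 ± 0.2706
CI = (2.2761, 2.8173)

Interpretation: each one-unit increase in x is associated with a change in mean y of between 2.2761 and 2.8173, with 99% confidence.
Since 0 is outside the interval, a two-sided test at α = 0.01 would reject H₀: β₁ = 0.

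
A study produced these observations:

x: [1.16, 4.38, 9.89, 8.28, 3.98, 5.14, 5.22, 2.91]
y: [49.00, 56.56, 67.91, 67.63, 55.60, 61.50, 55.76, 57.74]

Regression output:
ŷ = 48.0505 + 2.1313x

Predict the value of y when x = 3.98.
ŷ = 56.5331

Plug x = 3.98 into the fitted line:

ŷ = 48.0505 + 2.1313 × 3.98
ŷ = 48.0505 + 8.4826
ŷ = 56.5331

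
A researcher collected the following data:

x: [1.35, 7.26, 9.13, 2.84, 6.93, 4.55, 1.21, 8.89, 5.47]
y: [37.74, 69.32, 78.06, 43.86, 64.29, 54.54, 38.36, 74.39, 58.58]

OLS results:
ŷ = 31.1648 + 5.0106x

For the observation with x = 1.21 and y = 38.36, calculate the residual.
Residual = 1.1324

The residual is the difference between the actual value and the predicted value:

Residual = y - ŷ

Step 1: Calculate predicted value
ŷ = 31.1648 + 5.0106 × 1.21
ŷ = 37.2276

Step 2: Calculate residual
Residual = 38.36 - 37.2276
Residual = 1.1324

Interpretation: the model underestimates the actual value by 1.1324 at this point (positive residual → observation lies above the fitted line).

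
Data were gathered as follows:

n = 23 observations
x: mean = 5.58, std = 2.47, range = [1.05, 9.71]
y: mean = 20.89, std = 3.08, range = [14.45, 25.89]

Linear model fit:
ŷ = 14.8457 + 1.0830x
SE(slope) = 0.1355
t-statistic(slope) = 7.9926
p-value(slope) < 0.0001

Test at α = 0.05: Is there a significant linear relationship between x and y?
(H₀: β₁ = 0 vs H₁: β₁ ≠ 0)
p-value < 0.0001 < α = 0.05, so we reject H₀. The relationship is significant.

Hypothesis test for the slope coefficient:

H₀: β₁ = 0 (no linear relationship)
H₁: β₁ ≠ 0 (linear relationship exists)

Test statistic: t = β̂₁ / SE(β̂₁) = 1.0830 / 0.1355 = 7.9926

With df = 21, the two-sided p-value for |t| = 7.9926 is <0.0001.

Decision rule: reject H₀ if p-value < α.
p-value < 0.0001 < α = 0.05 → reject H₀.

There is sufficient evidence at the 5% significance level to conclude that a linear relationship exists between x and y.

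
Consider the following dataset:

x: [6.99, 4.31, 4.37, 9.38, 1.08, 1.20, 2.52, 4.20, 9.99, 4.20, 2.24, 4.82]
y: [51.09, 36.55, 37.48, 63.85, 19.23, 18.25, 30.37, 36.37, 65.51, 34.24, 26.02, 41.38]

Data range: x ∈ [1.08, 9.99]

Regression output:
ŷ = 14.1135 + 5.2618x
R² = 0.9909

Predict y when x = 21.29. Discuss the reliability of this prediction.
The equation gives ŷ = 126.1372; however x = 21.29 is 11.30 units above the observed range, so this extrapolated value should not be trusted.

Prediction calculation:
ŷ = 14.1135 + 5.2618 × 21.29
ŷ = 126.1372

Reliability:
- Data range: x ∈ [1.08, 9.99]
- Prediction point: x = 21.29 is 11.30 units above the observed range → this is EXTRAPOLATION, not interpolation

Why that matters here:
- The linear relationship may not hold outside the observed range
- The standard error of prediction grows with (x − x̄)², and x = 21.29 is far from x̄ = 4.61

The R² = 0.9909 only validates the fit within [1.08, 9.99]; treat ŷ = 126.1372 with caution.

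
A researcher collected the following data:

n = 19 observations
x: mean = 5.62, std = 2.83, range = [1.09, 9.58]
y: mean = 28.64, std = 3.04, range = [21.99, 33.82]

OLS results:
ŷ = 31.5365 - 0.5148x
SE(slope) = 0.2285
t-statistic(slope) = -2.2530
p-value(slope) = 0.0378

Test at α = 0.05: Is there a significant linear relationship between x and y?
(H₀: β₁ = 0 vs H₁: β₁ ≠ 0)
p-value = 0.0378 < α = 0.05, so we reject H₀. The relationship is significant.

Hypothesis test for the slope coefficient:

H₀: β₁ = 0 (no linear relationship)
H₁: β₁ ≠ 0 (linear relationship exists)

Test statistic: t = β̂₁ / SE(β̂₁) = -0.5148 / 0.2285 = -2.2530

With df = 17, the two-sided p-value for |t| = 2.2530 is 0.0378.

Decision rule: reject H₀ if p-value < α.
p-value = 0.0378 < α = 0.05 → reject H₀.

Conclusion: the linear association between x and y is significant at the 5% level.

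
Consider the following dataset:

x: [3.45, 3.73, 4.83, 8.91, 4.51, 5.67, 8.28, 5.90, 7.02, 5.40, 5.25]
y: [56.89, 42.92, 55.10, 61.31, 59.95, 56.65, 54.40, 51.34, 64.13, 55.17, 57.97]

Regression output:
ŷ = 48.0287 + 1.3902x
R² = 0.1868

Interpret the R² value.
About 18.68% of the variability in y is accounted for by the regression on x (R² = 0.1868) — a weak linear fit.

R² (coefficient of determination) measures the proportion of variance in y explained by the regression model.

Here R² = 0.1868:
- Explained: 18.68% of the variation in y
- Unexplained (residual): 100% − 18.68% = 81.32%
- Rule of thumb (below 0.3 weak; 0.3 to below 0.7 moderate; 0.7 and above strong) → weak

Equivalently, for simple linear regression R² = r², so |r| = √0.1868 ≈ 0.4322.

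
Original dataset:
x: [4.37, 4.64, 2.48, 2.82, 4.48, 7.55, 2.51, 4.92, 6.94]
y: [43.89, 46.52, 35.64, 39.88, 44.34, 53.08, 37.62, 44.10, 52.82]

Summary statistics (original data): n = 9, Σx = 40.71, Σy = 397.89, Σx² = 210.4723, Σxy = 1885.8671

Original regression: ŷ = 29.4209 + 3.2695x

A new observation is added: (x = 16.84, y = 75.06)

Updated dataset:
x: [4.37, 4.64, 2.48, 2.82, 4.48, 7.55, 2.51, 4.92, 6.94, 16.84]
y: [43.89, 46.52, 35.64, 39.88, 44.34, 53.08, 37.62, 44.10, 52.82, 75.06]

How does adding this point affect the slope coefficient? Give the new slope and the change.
New slope β₁ = 2.6284 versus 3.2695 before: a change of -0.6411 (-19.6%).

The new point has HIGH LEVERAGE: x = 16.84 is far from the original mean x̄ = 40.71/9 ≈ 4.52 (original range [2.48, 7.55]).

Step 1: Update the sums with the new point (n goes from 9 to 10)
Σx  = 40.71 + 16.84 = 57.55
Σy  = 397.89 + 75.06 = 472.95
Σx² = 210.4723 + 16.84² = 210.4723 + 283.5856 = 494.0579
Σxy = 1885.8671 + 16.84×75.06 = 1885.8671 + 1264.0104 = 3149.8775

Step 2: Recompute the slope with b₁ = (nΣxy − ΣxΣy) / (nΣx² − (Σx)²)
Numerator   = 10×3149.8775 − 57.55×472.95 = 31498.7750 − 27218.2725 = 4280.5025
Denominator = 10×494.0579 − 57.55² = 4940.5790 − 3312.0025 = 1628.5765
b₁(new) = 4280.5025 / 1628.5765 = 2.6284

(Same formula on the original sums: (9×1885.8671 − 40.71×397.89) / (9×210.4723 − 40.71²) = 774.7020 / 236.9466 = 3.2695, matching the given fit.)

Step 3: Change in slope
Δβ₁ = 2.6284 − 3.2695 = -0.6411
Relative change = -0.6411 / 3.2695 × 100% = -19.6%
→ the slope decreases when the point is added.

Because the point sits below the extension of the original line at a high-leverage x, it tilts the fit down.
In practice: check such a point for data-entry or measurement error; refit with and without it and report both if conclusions differ.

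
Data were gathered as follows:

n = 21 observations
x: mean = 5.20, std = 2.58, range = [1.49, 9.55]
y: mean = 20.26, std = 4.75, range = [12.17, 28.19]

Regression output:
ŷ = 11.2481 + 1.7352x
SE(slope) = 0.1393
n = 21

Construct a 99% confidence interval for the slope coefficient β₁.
The 99% CI for β₁ is (1.3367, 2.1337)

Confidence interval for the slope:

The 99% CI for β₁ is: β̂₁ ± t*(α/2, n-2) × SE(β̂₁)

Step 1: Find critical t-value
- Confidence level = 0.99
- Degrees of freedom = n - 2 = 21 - 2 = 19
- t*(α/2, 19) = 2.8609

Step 2: Calculate margin of error
Margin = 2.8609 × 0.1393 = 0.3985

Step 3: Construct interval
CI = 1.7352 ± 0.3985
CI = (1.3367, 2.1337)

Interpretation: intervals built this way capture the true β₁ in 99% of repeated samples; here the plausible range for the per-unit effect of x on y is 1.3367 to 2.1337.
The interval does not include 0, suggesting a significant linear relationship.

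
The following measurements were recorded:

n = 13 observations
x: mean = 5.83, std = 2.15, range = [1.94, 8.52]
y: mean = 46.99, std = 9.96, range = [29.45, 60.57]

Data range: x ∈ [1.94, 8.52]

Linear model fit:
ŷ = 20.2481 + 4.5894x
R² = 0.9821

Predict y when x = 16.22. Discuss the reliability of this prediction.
ŷ = 94.6882 (extrapolation — x = 16.22 lies outside [1.94, 8.52], so reliability is low).

Prediction calculation:
ŷ = 20.2481 + 4.5894 × 16.22
ŷ = 94.6882

Reliability:
- Data range: x ∈ [1.94, 8.52]
- Prediction point: x = 16.22 is 7.70 units above the observed range → this is EXTRAPOLATION, not interpolation

Why that matters here:
- R² describes fit only over the sampled x values; it says nothing about behaviour beyond them
- The linear relationship may not hold outside the observed range

The R² = 0.9821 only validates the fit within [1.94, 8.52]; treat ŷ = 94.6882 with caution.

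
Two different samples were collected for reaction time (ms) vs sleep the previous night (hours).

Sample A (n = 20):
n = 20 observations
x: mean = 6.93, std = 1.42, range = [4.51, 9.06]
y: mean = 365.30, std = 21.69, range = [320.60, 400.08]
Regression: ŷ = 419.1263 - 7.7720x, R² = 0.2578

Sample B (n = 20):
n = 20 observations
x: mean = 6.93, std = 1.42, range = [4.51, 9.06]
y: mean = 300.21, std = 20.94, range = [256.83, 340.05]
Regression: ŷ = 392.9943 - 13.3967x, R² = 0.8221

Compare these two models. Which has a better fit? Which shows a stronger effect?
Model B has the better fit (R² = 0.8221 vs 0.2578). Model B shows the stronger effect (|β₁| = 13.3967 vs 7.7720).

Model Comparison:

Goodness of fit (R²):
- Model A: R² = 0.2578 → 25.78% of variance in reaction time explained
- Model B: R² = 0.8221 → 82.21% of variance in reaction time explained
- 0.8221 > 0.2578 → Model B has the better fit

Strength of effect — compare |β₁|:
- Model A: β₁ = -7.7720 → predicted reaction time falls 7.7720 ms per additional hour of sleep
- Model B: β₁ = -13.3967 → predicted reaction time falls 13.3967 ms per additional hour of sleep
- |-7.7720| < |-13.3967| → Model B shows the stronger marginal effect

Note: The two samples could reflect different populations, time periods, or measurement quality.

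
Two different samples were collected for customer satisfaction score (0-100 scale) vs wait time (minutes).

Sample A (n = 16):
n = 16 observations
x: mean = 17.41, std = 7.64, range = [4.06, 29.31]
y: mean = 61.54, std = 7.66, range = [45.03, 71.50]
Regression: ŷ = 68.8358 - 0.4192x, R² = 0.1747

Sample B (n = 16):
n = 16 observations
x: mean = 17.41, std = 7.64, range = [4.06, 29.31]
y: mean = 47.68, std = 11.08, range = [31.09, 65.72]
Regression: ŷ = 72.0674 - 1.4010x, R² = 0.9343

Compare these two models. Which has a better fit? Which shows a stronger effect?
Model B has the better fit (R² = 0.9343 vs 0.1747). Model B shows the stronger effect (|β₁| = 1.4010 vs 0.4192).

Model Comparison:

Fit — compare R²:
- Model A: R² = 0.1747 → 17.47% of variance in satisfaction score explained
- Model B: R² = 0.9343 → 93.43% of variance in satisfaction score explained
- 0.9343 > 0.1747 → Model B has the better fit

Strength of effect — compare |β₁|:
- Model A: β₁ = -0.4192 → predicted satisfaction score falls 0.4192 points per additional minute of wait time
- Model B: β₁ = -1.4010 → predicted satisfaction score falls 1.4010 points per additional minute of wait time
- |-0.4192| < |-1.4010| → Model B shows the stronger marginal effect

Note: A better fit (higher R²) doesn't necessarily mean a more important relationship.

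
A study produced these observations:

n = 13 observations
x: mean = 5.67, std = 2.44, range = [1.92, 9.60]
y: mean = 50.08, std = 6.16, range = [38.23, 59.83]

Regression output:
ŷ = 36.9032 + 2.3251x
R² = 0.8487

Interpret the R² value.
R² = 0.8487 means 84.87% of the variation in y is explained by the linear relationship with x. This indicates a strong fit.

R² = 1 − SS_res/SS_tot compares the residual scatter to the total scatter of y about its mean.

Here R² = 0.8487:
- Explained: 84.87% of the variation in y
- Unexplained (residual): 100% − 84.87% = 15.13%
- Rule of thumb (below 0.3 weak; 0.3 to below 0.7 moderate; 0.7 and above strong) → strong

Note: R² never decreases when predictors are added, so it should not be used alone to compare models of different size.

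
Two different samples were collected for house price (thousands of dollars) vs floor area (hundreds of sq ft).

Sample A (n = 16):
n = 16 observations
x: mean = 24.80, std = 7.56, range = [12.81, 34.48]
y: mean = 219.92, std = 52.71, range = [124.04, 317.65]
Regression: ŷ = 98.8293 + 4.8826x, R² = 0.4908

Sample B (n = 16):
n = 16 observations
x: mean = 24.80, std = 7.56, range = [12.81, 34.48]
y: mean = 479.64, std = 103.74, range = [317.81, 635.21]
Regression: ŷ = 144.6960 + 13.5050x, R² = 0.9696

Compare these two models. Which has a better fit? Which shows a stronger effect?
Model B has the better fit (R² = 0.9696 vs 0.4908). Model B shows the stronger effect (|β₁| = 13.5050 vs 4.8826).

Model Comparison:

Fit — compare R²:
- Model A: R² = 0.4908 → 49.08% of variance in house price explained
- Model B: R² = 0.9696 → 96.96% of variance in house price explained
- 0.9696 > 0.4908 → Model B has the better fit

Effect size (slope magnitude):
- Model A: β₁ = 4.8826 → predicted house price rises 4.8826 thousand dollars per additional hundred sq ft of floor area
- Model B: β₁ = 13.5050 → predicted house price rises 13.5050 thousand dollars per additional hundred sq ft of floor area
- |4.8826| < |13.5050| → Model B shows the stronger marginal effect

Notes:
- A better fit (higher R²) doesn't necessarily mean a more important relationship.
- A steeper slope doesn't make a better model if the scatter around the line is large.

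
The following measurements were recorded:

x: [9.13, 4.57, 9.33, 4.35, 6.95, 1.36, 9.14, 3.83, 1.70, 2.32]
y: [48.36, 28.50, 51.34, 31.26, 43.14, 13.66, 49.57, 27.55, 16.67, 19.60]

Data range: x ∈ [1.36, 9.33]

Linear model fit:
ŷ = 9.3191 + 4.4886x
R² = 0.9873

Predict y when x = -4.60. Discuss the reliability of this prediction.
The equation gives ŷ = -11.3285; however x = -4.60 is 5.96 units below the observed range, so this extrapolated value should not be trusted.

Prediction calculation:
ŷ = 9.3191 + 4.4886 × (-4.60)
ŷ = -11.3285

Reliability:
- Data range: x ∈ [1.36, 9.33]
- Prediction point: x = -4.60 is 5.96 units below the observed range → this is EXTRAPOLATION, not interpolation

Why that matters here:
- R² describes fit only over the sampled x values; it says nothing about behaviour beyond them
- Real relationships often flatten, saturate, or turn nonlinear at extremes

Report the number if required, but flag clearly that it is an extrapolation.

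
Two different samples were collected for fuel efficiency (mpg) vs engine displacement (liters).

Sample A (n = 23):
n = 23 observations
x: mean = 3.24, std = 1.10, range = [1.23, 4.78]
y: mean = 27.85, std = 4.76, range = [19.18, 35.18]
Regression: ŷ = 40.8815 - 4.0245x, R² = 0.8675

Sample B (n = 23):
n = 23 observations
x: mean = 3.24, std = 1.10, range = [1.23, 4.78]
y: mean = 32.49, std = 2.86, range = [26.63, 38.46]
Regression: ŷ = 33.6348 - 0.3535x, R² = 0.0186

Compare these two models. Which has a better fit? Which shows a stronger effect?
Model A has the better fit (R² = 0.8675 vs 0.0186). Model A shows the stronger effect (|β₁| = 4.0245 vs 0.3535).

Model Comparison:

Fit — compare R²:
- Model A: R² = 0.8675 → 86.75% of variance in fuel efficiency explained
- Model B: R² = 0.0186 → 1.86% of variance in fuel efficiency explained
- 0.8675 > 0.0186 → Model A has the better fit

Strength of effect — compare |β₁|:
- Model A: β₁ = -4.0245 → predicted fuel efficiency falls 4.0245 mpg per additional liter of engine displacement
- Model B: β₁ = -0.3535 → predicted fuel efficiency falls 0.3535 mpg per additional liter of engine displacement
- |-4.0245| > |-0.3535| → Model A shows the stronger marginal effect

Notes:
- A better fit (higher R²) doesn't necessarily mean a more important relationship.
- R² measures how tightly points cluster around the line; β₁ measures how steep the line is — they answer different questions.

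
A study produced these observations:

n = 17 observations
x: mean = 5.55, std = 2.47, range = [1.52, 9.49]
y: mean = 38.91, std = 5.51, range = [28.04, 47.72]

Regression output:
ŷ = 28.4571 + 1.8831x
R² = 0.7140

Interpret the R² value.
R² = 0.7140 means 71.40% of the variation in y is explained by the linear relationship with x. This indicates a strong fit.

The coefficient of determination R² is the fraction of the total variation in y that the fitted line accounts for.

Here R² = 0.7140:
- Explained: 71.40% of the variation in y
- Unexplained (residual): 100% − 71.40% = 28.60%
- Rule of thumb (below 0.3 weak; 0.3 to below 0.7 moderate; 0.7 and above strong) → strong

Equivalently, for simple linear regression R² = r², so |r| = √0.7140 ≈ 0.8450.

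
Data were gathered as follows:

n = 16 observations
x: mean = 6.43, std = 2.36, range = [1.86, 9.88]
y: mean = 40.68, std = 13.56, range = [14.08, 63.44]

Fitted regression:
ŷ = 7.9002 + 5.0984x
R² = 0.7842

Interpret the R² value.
The model explains 78.42% of the variance in y (R² = 0.7842), leaving 21.58% unexplained; the fit is strong.

The coefficient of determination R² is the fraction of the total variation in y that the fitted line accounts for.

Here R² = 0.7842:
- Explained: 78.42% of the variation in y
- Unexplained (residual): 100% − 78.42% = 21.58%
- Rule of thumb (below 0.3 weak; 0.3 to below 0.7 moderate; 0.7 and above strong) → strong

Calculation: R² = 1 − (SS_res / SS_tot), where SS_res is the sum of squared residuals and SS_tot the total sum of squares.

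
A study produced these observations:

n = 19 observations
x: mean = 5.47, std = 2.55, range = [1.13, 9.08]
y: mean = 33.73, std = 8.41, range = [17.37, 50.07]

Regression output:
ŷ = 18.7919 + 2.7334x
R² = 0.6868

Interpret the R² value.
R² = 0.6868 means 68.68% of the variation in y is explained by the linear relationship with x. This indicates a moderate fit.

R² = 1 − SS_res/SS_tot compares the residual scatter to the total scatter of y about its mean.

Here R² = 0.6868:
- Explained: 68.68% of the variation in y
- Unexplained (residual): 100% − 68.68% = 31.32%
- Rule of thumb (below 0.3 weak; 0.3 to below 0.7 moderate; 0.7 and above strong) → moderate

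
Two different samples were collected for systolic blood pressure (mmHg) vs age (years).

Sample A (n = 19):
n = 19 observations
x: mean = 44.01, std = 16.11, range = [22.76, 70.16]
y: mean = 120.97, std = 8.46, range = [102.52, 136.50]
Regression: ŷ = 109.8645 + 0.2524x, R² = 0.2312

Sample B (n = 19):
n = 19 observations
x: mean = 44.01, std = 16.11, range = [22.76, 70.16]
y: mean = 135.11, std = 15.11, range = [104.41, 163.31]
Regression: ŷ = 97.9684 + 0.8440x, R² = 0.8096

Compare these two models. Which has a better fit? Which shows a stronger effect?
Model B has the better fit (R² = 0.8096 vs 0.2312). Model B shows the stronger effect (|β₁| = 0.8440 vs 0.2524).

Model Comparison:

Goodness of fit (R²):
- Model A: R² = 0.2312 → 23.12% of variance in blood pressure explained
- Model B: R² = 0.8096 → 80.96% of variance in blood pressure explained
- 0.8096 > 0.2312 → Model B has the better fit

Effect size (slope magnitude):
- Model A: β₁ = 0.2524 → predicted blood pressure rises 0.2524 mmHg per additional year of age
- Model B: β₁ = 0.8440 → predicted blood pressure rises 0.8440 mmHg per additional year of age
- |0.2524| < |0.8440| → Model B shows the stronger marginal effect

Note: The two samples could reflect different populations, time periods, or measurement quality.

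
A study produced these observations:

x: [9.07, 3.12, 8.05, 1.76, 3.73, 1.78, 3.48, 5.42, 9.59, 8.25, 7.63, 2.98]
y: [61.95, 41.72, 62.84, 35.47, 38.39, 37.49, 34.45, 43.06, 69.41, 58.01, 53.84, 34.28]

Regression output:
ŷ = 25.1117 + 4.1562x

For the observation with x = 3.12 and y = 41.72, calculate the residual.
Residual = 3.6410

The residual is the difference between the actual value and the predicted value:

Residual = y - ŷ

Step 1: Calculate predicted value
ŷ = 25.1117 + 4.1562 × 3.12
ŷ = 38.0790

Step 2: Calculate residual
Residual = 41.72 - 38.0790
Residual = 3.6410

Sign check: y > ŷ, so the point is above the line and the fit underestimates here.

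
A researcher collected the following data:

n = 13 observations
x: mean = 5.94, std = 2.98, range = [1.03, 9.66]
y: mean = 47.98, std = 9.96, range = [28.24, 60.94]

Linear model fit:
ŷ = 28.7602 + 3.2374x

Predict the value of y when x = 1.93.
ŷ = 35.0084

Plug x = 1.93 into the fitted line:

ŷ = 28.7602 + 3.2374 × 1.93
ŷ = 28.7602 + 6.2482
ŷ = 35.0084

This is the fitted mean response at that x — an individual observation would come with a wider prediction interval.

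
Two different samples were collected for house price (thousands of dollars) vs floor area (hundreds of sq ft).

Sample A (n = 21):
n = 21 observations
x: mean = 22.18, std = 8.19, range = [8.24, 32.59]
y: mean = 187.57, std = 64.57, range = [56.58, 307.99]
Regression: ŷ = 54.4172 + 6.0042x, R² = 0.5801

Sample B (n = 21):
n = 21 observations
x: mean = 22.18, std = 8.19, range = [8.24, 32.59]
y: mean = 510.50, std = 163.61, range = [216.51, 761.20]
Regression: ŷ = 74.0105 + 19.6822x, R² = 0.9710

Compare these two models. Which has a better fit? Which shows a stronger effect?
Model B has the better fit (R² = 0.9710 vs 0.5801). Model B shows the stronger effect (|β₁| = 19.6822 vs 6.0042).

Model Comparison:

Fit — compare R²:
- Model A: R² = 0.5801 → 58.01% of variance in house price explained
- Model B: R² = 0.9710 → 97.10% of variance in house price explained
- 0.9710 > 0.5801 → Model B has the better fit

Which has the larger per-hundred sq ft effect? (|β₁|)
- Model A: β₁ = 6.0042 → predicted house price rises 6.0042 thousand dollars per additional hundred sq ft of floor area
- Model B: β₁ = 19.6822 → predicted house price rises 19.6822 thousand dollars per additional hundred sq ft of floor area
- |6.0042| < |19.6822| → Model B shows the stronger marginal effect

Note: R² measures how tightly points cluster around the line; β₁ measures how steep the line is — they answer different questions.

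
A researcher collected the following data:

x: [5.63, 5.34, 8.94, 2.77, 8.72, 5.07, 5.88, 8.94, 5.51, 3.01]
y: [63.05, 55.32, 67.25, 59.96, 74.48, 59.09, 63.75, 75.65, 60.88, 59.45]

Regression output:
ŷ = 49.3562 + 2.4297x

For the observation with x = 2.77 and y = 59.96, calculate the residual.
Residual = 3.8735

The residual is the difference between the actual value and the predicted value:

Residual = y - ŷ

Step 1: Calculate predicted value
ŷ = 49.3562 + 2.4297 × 2.77
ŷ = 56.0865

Step 2: Calculate residual
Residual = 59.96 - 56.0865
Residual = 3.8735

Interpretation: the model underestimates the actual value by 3.8735 at this point (positive residual → observation lies above the fitted line).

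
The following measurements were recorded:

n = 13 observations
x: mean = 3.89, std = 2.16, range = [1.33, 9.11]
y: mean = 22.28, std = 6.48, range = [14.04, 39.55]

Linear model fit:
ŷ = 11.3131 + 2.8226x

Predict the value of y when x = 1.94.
ŷ = 16.7889

x = 1.94 lies inside the observed range [1.33, 9.11], so the fitted equation applies directly:

ŷ = 11.3131 + 2.8226 × 1.94
ŷ = 11.3131 + 5.4758
ŷ = 16.7889

This is a point prediction; actual observations scatter around it by roughly the residual standard deviation.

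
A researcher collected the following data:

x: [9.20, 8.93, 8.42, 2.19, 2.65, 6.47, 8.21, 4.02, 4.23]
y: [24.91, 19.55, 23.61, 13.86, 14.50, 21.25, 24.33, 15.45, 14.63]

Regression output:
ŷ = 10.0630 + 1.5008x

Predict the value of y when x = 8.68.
ŷ = 23.0899

Plug x = 8.68 into the fitted line:

ŷ = 10.0630 + 1.5008 × 8.68
ŷ = 10.0630 + 13.0269
ŷ = 23.0899

This is the fitted mean response at that x — an individual observation would come with a wider prediction interval.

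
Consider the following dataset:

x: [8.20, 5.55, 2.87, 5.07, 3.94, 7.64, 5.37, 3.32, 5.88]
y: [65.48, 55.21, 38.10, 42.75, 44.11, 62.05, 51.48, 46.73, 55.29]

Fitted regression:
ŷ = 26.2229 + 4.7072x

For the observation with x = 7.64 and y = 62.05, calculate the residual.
Residual = -0.1359

The residual is the difference between the actual value and the predicted value:

Residual = y - ŷ

Step 1: Calculate predicted value
ŷ = 26.2229 + 4.7072 × 7.64
ŷ = 62.1859

Step 2: Calculate residual
Residual = 62.05 - 62.1859
Residual = -0.1359

Sign check: y < ŷ, so the point is below the line and the fit overestimates here.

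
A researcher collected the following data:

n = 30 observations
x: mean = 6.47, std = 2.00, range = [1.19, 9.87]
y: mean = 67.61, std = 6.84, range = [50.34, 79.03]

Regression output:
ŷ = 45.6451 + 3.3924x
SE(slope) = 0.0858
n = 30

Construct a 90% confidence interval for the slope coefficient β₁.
The 90% CI for β₁ is (3.2464, 3.5384)

Confidence interval for the slope:

The 90% CI for β₁ is: β̂₁ ± t*(α/2, n-2) × SE(β̂₁)

Step 1: Find critical t-value
- Confidence level = 0.9
- Degrees of freedom = n - 2 = 30 - 2 = 28
- t*(α/2, 28) = 1.7011

Step 2: Calculate margin of error
Margin = 1.7011 × 0.0858 = 0.1460

Step 3: Construct interval
CI = 3.3924 ± 0.1460
CI = (3.2464, 3.5384)

Interpretation: each one-unit increase in x is associated with a change in mean y of between 3.2464 and 3.5384, with 90% confidence.
Since 0 is outside the interval, a two-sided test at α = 0.10 would reject H₀: β₁ = 0.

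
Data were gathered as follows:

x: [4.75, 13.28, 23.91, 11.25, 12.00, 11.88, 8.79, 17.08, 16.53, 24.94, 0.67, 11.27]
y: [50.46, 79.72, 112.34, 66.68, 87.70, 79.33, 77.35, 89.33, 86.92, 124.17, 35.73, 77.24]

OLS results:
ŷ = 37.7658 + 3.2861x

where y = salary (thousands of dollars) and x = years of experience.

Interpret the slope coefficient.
For each additional year of experience, predicted salary increases by approximately 3.2861 thousand dollars.

β₁ = 3.2861 is the change in predicted salary (thousand dollars) per additional year of experience.

Interpretation:
- Experience up by 1 year → predicted salary increases by 3.2861 thousand dollars
- This is a linear approximation: the same per-unit change is assumed across the whole observed x range
- The sign (+) gives the direction; the magnitude 3.2861 gives the size of the effect per year

The intercept β₀ = 37.7658 is the predicted salary when experience = 0; since the smallest observed x is 0.67, this is an extrapolation and mainly anchors the line.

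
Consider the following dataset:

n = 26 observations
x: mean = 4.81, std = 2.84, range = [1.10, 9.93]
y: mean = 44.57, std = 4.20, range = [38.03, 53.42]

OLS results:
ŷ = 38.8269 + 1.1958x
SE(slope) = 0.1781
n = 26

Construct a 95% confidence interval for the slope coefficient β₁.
The 95% CI for β₁ is (0.8282, 1.5634)

Confidence interval for the slope:

The 95% CI for β₁ is: β̂₁ ± t*(α/2, n-2) × SE(β̂₁)

Step 1: Find critical t-value
- Confidence level = 0.95
- Degrees of freedom = n - 2 = 26 - 2 = 24
- t*(α/2, 24) = 2.0639

Step 2: Calculate margin of error
Margin = 2.0639 × 0.1781 = 0.3676

Step 3: Construct interval
CI = 1.1958 ± 0.3676
CI = (0.8282, 1.5634)

Interpretation: We are 95% confident that the true slope β₁ lies between 0.8282 and 1.5634.
Both endpoints are positive, so the data support a genuinely positive slope at this confidence level.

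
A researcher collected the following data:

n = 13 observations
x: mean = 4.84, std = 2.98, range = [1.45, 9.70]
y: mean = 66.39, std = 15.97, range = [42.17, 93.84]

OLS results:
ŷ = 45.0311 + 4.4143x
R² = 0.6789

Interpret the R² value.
The model explains 67.89% of the variance in y (R² = 0.6789), leaving 32.11% unexplained; the fit is moderate.

The coefficient of determination R² is the fraction of the total variation in y that the fitted line accounts for.

Here R² = 0.6789:
- Explained: 67.89% of the variation in y
- Unexplained (residual): 100% − 67.89% = 32.11%
- Rule of thumb (below 0.3 weak; 0.3 to below 0.7 moderate; 0.7 and above strong) → moderate

Equivalently, for simple linear regression R² = r², so |r| = √0.6789 ≈ 0.8240.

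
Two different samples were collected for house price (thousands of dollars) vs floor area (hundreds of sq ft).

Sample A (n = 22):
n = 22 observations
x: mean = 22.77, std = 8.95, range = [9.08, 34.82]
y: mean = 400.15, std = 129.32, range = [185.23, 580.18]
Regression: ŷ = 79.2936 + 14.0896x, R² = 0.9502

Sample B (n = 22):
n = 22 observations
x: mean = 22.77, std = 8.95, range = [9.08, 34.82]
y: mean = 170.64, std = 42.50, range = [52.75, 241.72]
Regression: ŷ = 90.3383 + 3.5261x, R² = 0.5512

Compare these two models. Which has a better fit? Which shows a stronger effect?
Model A has the better fit (R² = 0.9502 vs 0.5512). Model A shows the stronger effect (|β₁| = 14.0896 vs 3.5261).

Model Comparison:

Goodness of fit (R²):
- Model A: R² = 0.9502 → 95.02% of variance in house price explained
- Model B: R² = 0.5512 → 55.12% of variance in house price explained
- 0.9502 > 0.5512 → Model A has the better fit

Which has the larger per-hundred sq ft effect? (|β₁|)
- Model A: β₁ = 14.0896 → predicted house price rises 14.0896 thousand dollars per additional hundred sq ft of floor area
- Model B: β₁ = 3.5261 → predicted house price rises 3.5261 thousand dollars per additional hundred sq ft of floor area
- |14.0896| > |3.5261| → Model A shows the stronger marginal effect

Notes:
- A steeper slope doesn't make a better model if the scatter around the line is large.
- The two samples could reflect different populations, time periods, or measurement quality.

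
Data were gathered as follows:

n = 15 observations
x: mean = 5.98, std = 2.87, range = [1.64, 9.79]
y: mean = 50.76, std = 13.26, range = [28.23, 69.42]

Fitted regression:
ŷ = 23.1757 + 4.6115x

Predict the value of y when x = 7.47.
ŷ = 57.6236

x = 7.47 lies inside the observed range [1.64, 9.79], so the fitted equation applies directly:

ŷ = 23.1757 + 4.6115 × 7.47
ŷ = 23.1757 + 34.4479
ŷ = 57.6236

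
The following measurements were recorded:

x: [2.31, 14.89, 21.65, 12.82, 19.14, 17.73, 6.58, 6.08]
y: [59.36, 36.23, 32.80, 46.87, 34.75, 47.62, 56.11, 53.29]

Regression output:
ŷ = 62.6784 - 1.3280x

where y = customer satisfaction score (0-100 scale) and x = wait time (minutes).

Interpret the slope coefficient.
An increase of one minute in wait time is associated with a 1.3280 points decrease in predicted satisfaction score.

The slope β₁ = -1.3280 gives the rate at which the fitted satisfaction score changes with wait time.

Interpretation:
- Wait time up by 1 minute → predicted satisfaction score decreases by 1.3280 points
- This is a linear approximation: the same per-unit change is assumed across the whole observed x range
- The sign (−) gives the direction; the magnitude 1.3280 gives the size of the effect per minute

(β₀ = 62.6784 is the fitted value at x = 0 and is not part of the slope interpretation.)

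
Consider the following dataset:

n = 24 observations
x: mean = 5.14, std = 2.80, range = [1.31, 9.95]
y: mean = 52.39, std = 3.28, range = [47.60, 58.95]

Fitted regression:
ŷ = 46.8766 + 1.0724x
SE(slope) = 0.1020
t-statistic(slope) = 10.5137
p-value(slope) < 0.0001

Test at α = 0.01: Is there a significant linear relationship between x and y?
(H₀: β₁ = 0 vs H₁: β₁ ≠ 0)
Reject H₀: p-value < 0.0001 < α = 0.01. The linear relationship is significant at the 1% level.

Hypothesis test for the slope coefficient:

H₀: β₁ = 0 (no linear relationship)
H₁: β₁ ≠ 0 (linear relationship exists)

Test statistic: t = β̂₁ / SE(β̂₁) = 1.0724 / 0.1020 = 10.5137

With df = 22, the two-sided p-value for |t| = 10.5137 is <0.0001.

Decision rule: reject H₀ if p-value < α.
p-value < 0.0001 < α = 0.01 → reject H₀.

There is sufficient evidence at the 1% significance level to conclude that a linear relationship exists between x and y.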